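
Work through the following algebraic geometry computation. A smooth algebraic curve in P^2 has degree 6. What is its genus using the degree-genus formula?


Using the genus formula for smooth plane curves:
g = (d-1)(d-2)/2
g = (6-1)(6-2)/2
g = 5*4/2
g = 20/2 = 10

10


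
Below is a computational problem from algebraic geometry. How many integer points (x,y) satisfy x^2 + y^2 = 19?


Systematically check integer values of x where x^2 <= 19.
For each valid x, check if 19 - x^2 is a perfect square.
Total integer solutions found: 0

0


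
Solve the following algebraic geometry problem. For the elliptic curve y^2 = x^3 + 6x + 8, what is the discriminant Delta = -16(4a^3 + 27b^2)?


Compute each component:
4a^3 = 4*6^3 = 4*216 = 864
27b^2 = 27*8^2 = 27*64 = 1728
4a^3 + 27b^2 = 864 + 1728 = 2592
Delta = -16*2592 = -41472

-41472


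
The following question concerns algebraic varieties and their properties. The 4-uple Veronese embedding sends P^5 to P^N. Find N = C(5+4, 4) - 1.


The Veronese embedding v_d: P^n -> P^N maps each point to all
degree-d monomials in n+1 homogeneous coordinates.
N = C(n+d, d) - 1
N = C(5+4, 4) - 1
N = C(9, 4) - 1
C(9, 4) = 126
N = 126 - 1 = 125

125


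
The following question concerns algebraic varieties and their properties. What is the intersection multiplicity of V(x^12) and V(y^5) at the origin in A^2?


The intersection multiplicity of V(x^a) and V(y^b) at the origin is:
I(O; V(x^12), V(y^5)) = dim_k(k[x,y]/(x^12, y^5))
A basis for k[x,y]/(x^12, y^5) is the set of monomials x^i * y^j
where 0 <= i < 12 and 0 <= j < 5.
The number of such monomials is 12 * 5 = 60

60


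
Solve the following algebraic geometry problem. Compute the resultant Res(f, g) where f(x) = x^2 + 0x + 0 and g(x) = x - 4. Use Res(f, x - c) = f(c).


For Res(f, x - c), we evaluate f at x = c.
f(4) = 4^2 + 0*4 + 0
= 16 + 0 + 0
= 16 + 0 = 16
Res(f, g) = 16

16


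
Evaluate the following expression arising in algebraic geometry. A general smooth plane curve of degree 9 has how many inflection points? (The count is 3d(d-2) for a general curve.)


For a general smooth plane curve C of degree d, the inflection points are
the intersection of C with its Hessian curve, which has degree 3(d-2).
By Bezout, the total intersection number is d * 3(d-2) = 9 * 21 = 189.
For a general curve every flex is ordinary, so each contributes
multiplicity 1 to C·Hess(C), and the number of distinct inflection
points is 3d(d-2).
Inflection points = 3*9*(9-2) = 3*9*7 = 189

189


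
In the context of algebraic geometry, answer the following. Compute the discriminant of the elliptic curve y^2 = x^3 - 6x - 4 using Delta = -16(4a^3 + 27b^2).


Compute each component:
4a^3 = 4*(-6)^3 = 4*(-216) = -864
27b^2 = 27*(-4)^2 = 27*16 = 432
4a^3 + 27b^2 = -864 + 432 = -432
Delta = -16*(-432) = 6912

6912


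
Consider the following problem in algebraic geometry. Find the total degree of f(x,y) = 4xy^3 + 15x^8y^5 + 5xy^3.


Examine each term for its total degree (sum of exponents).
  Term '4xy^3' has total degree 1+3 = 4.
  Term '15x^8y^5' has total degree 8+5 = 13.
  Term '5xy^3' has total degree 1+3 = 4.
The maximum total degree among all terms is 13.

13


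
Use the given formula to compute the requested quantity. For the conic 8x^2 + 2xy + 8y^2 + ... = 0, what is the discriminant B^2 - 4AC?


The discriminant of a conic Ax^2 + Bxy + Cy^2 + ... = 0 is B^2 - 4AC.
B^2 = 2^2 = 4
4AC = 4*8*8 = 256
Discriminant = 4 - 256 = -252

-252


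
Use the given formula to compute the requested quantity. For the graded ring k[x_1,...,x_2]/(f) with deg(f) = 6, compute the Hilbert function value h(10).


For R = k[x_1,...,x_n]/(f) with f homogeneous of degree e:
The Hilbert series is (1 - t^e)/(1 - t)^n.
So h(d) = C(d+n-1, n-1) - C(d-e+n-1, n-1) for d >= e.
With n=2, e=6, d=10:
C(10+2-1, 2-1) = C(11, 1) = 11
C(10-6+2-1, 2-1) = C(5, 1) = 5
h(10) = 11 - 5 = 6

6


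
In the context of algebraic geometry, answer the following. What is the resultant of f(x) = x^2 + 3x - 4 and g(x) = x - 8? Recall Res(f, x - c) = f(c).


For Res(f, x - c), we evaluate f at x = c.
f(8) = 8^2 + 3*8 - 4
= 64 + 24 - 4
= 88 - 4 = 84
Res(f, g) = 84

84


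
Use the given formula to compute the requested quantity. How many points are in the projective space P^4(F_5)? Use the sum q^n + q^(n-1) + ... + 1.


P^4(F_5) has (q^(n+1) - 1)/(q - 1) points.
= 5^4 + 5^3 + 5^2 + 5^1 + 5^0
= 625 + 125 + 25 + 5 + 1
= 781

781


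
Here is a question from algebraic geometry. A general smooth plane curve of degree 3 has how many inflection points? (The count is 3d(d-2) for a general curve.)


For a general smooth plane curve C of degree d, the inflection points are
the intersection of C with its Hessian curve, which has degree 3(d-2).
By Bezout, the total intersection number is d * 3(d-2) = 3 * 3 = 9.
For a general curve every flex is ordinary, so each contributes
multiplicity 1 to C·Hess(C), and the number of distinct inflection
points is 3d(d-2).
Inflection points = 3*3*(3-2) = 3*3*1 = 9

9


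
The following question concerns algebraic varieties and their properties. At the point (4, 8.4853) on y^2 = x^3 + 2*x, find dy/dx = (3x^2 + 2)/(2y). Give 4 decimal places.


Using implicit differentiation of y^2 = x^3 + 2*x:
2y * dy/dx = 3x^2 + 2
dy/dx = (3x^2 + 2)/(2y)
Numerator: 3*4^2 + 2 = 50
Denominator: 2*8.4853 = 16.9706
dy/dx = 50/16.9706 = 2.9463

2.9463


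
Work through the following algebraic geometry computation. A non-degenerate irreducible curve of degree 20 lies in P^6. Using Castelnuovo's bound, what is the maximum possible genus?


Castelnuovo's bound: write d - 1 = m(r-1) + epsilon with 0 <= epsilon < r-1.
d - 1 = 20 - 1 = 19
r - 1 = 6 - 1 = 5
19 = 3*5 + 4, so m = 3, epsilon = 4
pi(d, r) = m(m-1)(r-1)/2 + m*epsilon
= 3*2*5/2 + 3*4
= 30/2 + 12
= 15 + 12 = 27

27


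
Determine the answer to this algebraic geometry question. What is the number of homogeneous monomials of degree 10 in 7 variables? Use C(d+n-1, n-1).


The number of degree-10 monomials in 7 variables is C(d+n-1, n-1).
= C(10+7-1, 7-1) = C(16, 6)
= 8008

8008


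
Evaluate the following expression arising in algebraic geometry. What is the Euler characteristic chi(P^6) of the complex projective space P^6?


The complex projective space P^6 has one cell in each even real dimension 0, 2, ..., 12.
The cohomology groups are H^{2k}(P^6) = Z for k = 0,...,6, and 0 otherwise.
Euler characteristic = sum of Betti numbers = 1 per even-dimensional cohomology group.
chi(P^6) = 6 + 1 = 7

7


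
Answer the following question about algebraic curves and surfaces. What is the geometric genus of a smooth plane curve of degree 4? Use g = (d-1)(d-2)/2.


Using the genus formula for smooth plane curves:
g = (d-1)(d-2)/2
g = (4-1)(4-2)/2
g = 3*2/2
g = 6/2 = 3

3


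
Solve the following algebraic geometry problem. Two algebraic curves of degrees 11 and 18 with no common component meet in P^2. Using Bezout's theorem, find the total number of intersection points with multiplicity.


Bezout's theorem states the intersection count equals the product of degrees.
Intersection count = 11 * 18 = 198

198


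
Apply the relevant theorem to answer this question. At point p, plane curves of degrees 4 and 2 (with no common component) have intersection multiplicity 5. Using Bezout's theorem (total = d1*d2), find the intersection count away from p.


By Bezout's theorem, the total intersection number is d1 * d2.
Total = 4 * 2 = 8
Intersection multiplicity at p = 5
Remaining intersections = 8 - 5 = 3

3


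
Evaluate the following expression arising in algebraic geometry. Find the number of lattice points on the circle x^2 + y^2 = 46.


Systematically check integer values of x where x^2 <= 46.
For each valid x, check if 46 - x^2 is a perfect square.
Total integer solutions found: 0

0


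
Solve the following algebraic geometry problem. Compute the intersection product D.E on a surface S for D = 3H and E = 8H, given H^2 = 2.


Using bilinearity of the intersection pairing on a surface S:
(aH).(bH) = ab * (H.H)
We have H^2 = 2.
D.E = (3H).(8H) = 3*8*2
= 24*2
= 48

48


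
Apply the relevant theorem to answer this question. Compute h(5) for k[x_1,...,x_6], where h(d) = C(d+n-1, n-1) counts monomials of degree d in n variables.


The Hilbert function for the polynomial ring in 6 variables is:
h(d) = C(d+n-1, n-1)
h(5) = C(5+6-1, 6-1) = C(10, 5)
= 10! / (5! * 5!)
= 252

252


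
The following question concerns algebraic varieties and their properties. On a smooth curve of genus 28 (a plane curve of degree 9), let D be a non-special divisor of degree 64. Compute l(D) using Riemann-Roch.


First, compute the genus of a smooth plane curve of degree 9:
g = (d-1)(d-2)/2 = (9-1)(9-2)/2 = 28
For a non-special divisor D (i.e., h^1(D) = 0), Riemann-Roch gives:
l(D) = deg(D) - g + 1
Since deg(D) = 64 >= 2g - 1 = 55, D is non-special.
l(D) = 64 - 28 + 1 = 37

37


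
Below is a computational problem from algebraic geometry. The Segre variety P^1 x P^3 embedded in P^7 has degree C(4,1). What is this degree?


The degree of the Segre variety P^1 x P^3 is C(m+n, m).
= C(4, 1)
= 4

4


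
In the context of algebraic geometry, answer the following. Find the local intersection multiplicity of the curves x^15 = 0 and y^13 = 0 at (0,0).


The intersection multiplicity of V(x^a) and V(y^b) at the origin is:
I(O; V(x^15), V(y^13)) = dim_k(k[x,y]/(x^15, y^13))
A basis for k[x,y]/(x^15, y^13) is the set of monomials x^i * y^j
where 0 <= i < 15 and 0 <= j < 13.
The number of such monomials is 15 * 13 = 195

195


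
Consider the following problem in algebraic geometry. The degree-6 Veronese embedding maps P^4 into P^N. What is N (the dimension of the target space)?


The Veronese embedding v_d: P^n -> P^N maps each point to all
degree-d monomials in n+1 homogeneous coordinates.
N = C(n+d, d) - 1
N = C(4+6, 6) - 1
N = C(10, 6) - 1
C(10, 6) = 210
N = 210 - 1 = 209

209


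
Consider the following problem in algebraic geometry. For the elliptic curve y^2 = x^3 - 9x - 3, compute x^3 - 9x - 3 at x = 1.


Compute x^3 - 9x - 3 at x = 1:
x^3 = 1^3 = 1
(-9)*x = (-9)*1 = -9
Sum: 1 - 9 - 3 = -11

-11


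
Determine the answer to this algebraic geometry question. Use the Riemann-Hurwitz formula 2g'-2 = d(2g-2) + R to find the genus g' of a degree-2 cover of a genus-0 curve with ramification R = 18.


Riemann-Hurwitz formula: 2g' - 2 = d(2g - 2) + R
Given: d = 2, g = 0, R = 18
2g' - 2 = 2*(2*0 - 2) + 18
2g' - 2 = 2*(-2) + 18
2g' - 2 = -4 + 18 = 14
2g' = 16
g' = 8

8


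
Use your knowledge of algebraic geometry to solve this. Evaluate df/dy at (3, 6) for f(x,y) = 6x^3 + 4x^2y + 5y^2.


df/dy = 4*x^2 + 2*5*y^1
At (3,6): 4*3^2 + 2*5*6^1
= 36 + 60
= 96

96


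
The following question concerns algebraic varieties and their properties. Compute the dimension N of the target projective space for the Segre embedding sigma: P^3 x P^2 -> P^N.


The Segre embedding maps P^m x P^n into P^N via
all products of coordinates from each factor.
N = (m+1)(n+1) - 1
N = (3+1)(2+1) - 1
N = 4*3 - 1
N = 12 - 1 = 11

11


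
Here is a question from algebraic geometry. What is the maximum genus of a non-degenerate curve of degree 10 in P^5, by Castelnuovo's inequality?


Castelnuovo's bound: write d - 1 = m(r-1) + epsilon with 0 <= epsilon < r-1.
d - 1 = 10 - 1 = 9
r - 1 = 5 - 1 = 4
9 = 2*4 + 1, so m = 2, epsilon = 1
pi(d, r) = m(m-1)(r-1)/2 + m*epsilon
= 2*1*4/2 + 2*1
= 8/2 + 2
= 4 + 2 = 6

6


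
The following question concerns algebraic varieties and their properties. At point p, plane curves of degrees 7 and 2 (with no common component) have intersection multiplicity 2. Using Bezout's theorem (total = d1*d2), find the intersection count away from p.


By Bezout's theorem, the total intersection number is d1 * d2.
Total = 7 * 2 = 14
Intersection multiplicity at p = 2
Remaining intersections = 14 - 2 = 12

12


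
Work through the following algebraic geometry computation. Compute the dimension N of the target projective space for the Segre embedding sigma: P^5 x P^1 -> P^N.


The Segre embedding maps P^m x P^n into P^N via
all products of coordinates from each factor.
N = (m+1)(n+1) - 1
N = (5+1)(1+1) - 1
N = 6*2 - 1
N = 12 - 1 = 11

11


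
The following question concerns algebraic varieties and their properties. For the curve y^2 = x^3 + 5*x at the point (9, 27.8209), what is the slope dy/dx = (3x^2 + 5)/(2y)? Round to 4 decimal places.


Using implicit differentiation of y^2 = x^3 + 5*x:
2y * dy/dx = 3x^2 + 5
dy/dx = (3x^2 + 5)/(2y)
Numerator: 3*9^2 + 5 = 248
Denominator: 2*27.8209 = 55.6418
dy/dx = 248/55.6418 = 4.4571

4.4571


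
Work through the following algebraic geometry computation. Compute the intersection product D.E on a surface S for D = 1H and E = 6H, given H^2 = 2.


Using bilinearity of the intersection pairing on a surface S:
(aH).(bH) = ab * (H.H)
We have H^2 = 2.
D.E = (1H).(6H) = 1*6*2
= 6*2
= 12

12


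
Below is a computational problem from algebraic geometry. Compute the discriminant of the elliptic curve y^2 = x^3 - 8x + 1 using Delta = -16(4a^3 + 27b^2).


Compute each component:
4a^3 = 4*(-8)^3 = 4*(-512) = -2048
27b^2 = 27*1^2 = 27*1 = 27
4a^3 + 27b^2 = -2048 + 27 = -2021
Delta = -16*(-2021) = 32336

32336


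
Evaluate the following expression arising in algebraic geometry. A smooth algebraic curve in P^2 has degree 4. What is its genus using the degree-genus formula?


Using the genus formula for smooth plane curves:
g = (d-1)(d-2)/2
g = (4-1)(4-2)/2
g = 3*2/2
g = 6/2 = 3

3


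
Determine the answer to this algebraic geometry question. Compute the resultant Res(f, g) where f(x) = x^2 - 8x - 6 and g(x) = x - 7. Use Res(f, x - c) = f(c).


For Res(f, x - c), we evaluate f at x = c.
f(7) = 7^2 - 8*7 - 6
= 49 - 56 - 6
= -7 - 6 = -13
Res(f, g) = -13

-13


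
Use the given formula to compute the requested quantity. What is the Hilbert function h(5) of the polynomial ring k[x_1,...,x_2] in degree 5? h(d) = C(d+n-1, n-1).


The Hilbert function for the polynomial ring in 2 variables is:
h(d) = C(d+n-1, n-1)
h(5) = C(5+2-1, 2-1) = C(6, 1)
= 6! / (1! * 5!)
= 6

6


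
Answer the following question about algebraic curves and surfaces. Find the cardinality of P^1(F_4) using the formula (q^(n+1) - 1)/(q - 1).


P^1(F_4) has (q^(n+1) - 1)/(q - 1) points.
= 4^1 + 4^0
= 4 + 1
= 5

5


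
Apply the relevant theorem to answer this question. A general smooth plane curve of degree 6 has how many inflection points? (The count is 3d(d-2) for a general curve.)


For a general smooth plane curve C of degree d, the inflection points are
the intersection of C with its Hessian curve, which has degree 3(d-2).
By Bezout, the total intersection number is d * 3(d-2) = 6 * 12 = 72.
For a general curve every flex is ordinary, so each contributes
multiplicity 1 to C·Hess(C), and the number of distinct inflection
points is 3d(d-2).
Inflection points = 3*6*(6-2) = 3*6*4 = 72

72


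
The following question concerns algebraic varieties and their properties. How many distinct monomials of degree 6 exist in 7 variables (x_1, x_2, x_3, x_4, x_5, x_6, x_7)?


The number of degree-6 monomials in 7 variables is C(d+n-1, n-1).
= C(6+7-1, 7-1) = C(12, 6)
= 924

924


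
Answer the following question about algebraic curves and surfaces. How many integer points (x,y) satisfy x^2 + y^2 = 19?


Systematically check integer values of x where x^2 <= 19.
For each valid x, check if 19 - x^2 is a perfect square.
Total integer solutions found: 0

0


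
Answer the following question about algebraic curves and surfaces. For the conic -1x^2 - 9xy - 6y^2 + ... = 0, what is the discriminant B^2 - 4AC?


The discriminant of a conic Ax^2 + Bxy + Cy^2 + ... = 0 is B^2 - 4AC.
B^2 = (-9)^2 = 81
4AC = 4*(-1)*(-6) = 24
Discriminant = 81 - 24 = 57

57


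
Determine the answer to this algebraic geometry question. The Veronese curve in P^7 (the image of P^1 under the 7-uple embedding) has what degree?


The rational normal curve in P^7 is the image of P^1 under the 7-uple Veronese.
A general hyperplane in P^7 pulls back to a degree-7 form on P^1, which has 7 zeros,
so the curve meets a general hyperplane in 7 points. Degree = 7.

7


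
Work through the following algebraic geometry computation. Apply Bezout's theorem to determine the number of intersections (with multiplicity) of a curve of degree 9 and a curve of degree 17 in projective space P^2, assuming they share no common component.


Bezout's theorem states the intersection count equals the product of degrees.
Intersection count = 9 * 17 = 153

153


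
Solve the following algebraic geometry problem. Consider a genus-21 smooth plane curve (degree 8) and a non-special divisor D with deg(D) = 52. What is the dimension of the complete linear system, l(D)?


First, compute the genus of a smooth plane curve of degree 8:
g = (d-1)(d-2)/2 = (8-1)(8-2)/2 = 21
For a non-special divisor D (i.e., h^1(D) = 0), Riemann-Roch gives:
l(D) = deg(D) - g + 1
Since deg(D) = 52 >= 2g - 1 = 41, D is non-special.
l(D) = 52 - 21 + 1 = 32

32


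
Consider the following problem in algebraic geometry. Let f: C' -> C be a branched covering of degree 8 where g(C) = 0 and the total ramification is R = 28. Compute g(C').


Riemann-Hurwitz formula: 2g' - 2 = d(2g - 2) + R
Given: d = 8, g = 0, R = 28
2g' - 2 = 8*(2*0 - 2) + 28
2g' - 2 = 8*(-2) + 28
2g' - 2 = -16 + 28 = 12
2g' = 14
g' = 7

7


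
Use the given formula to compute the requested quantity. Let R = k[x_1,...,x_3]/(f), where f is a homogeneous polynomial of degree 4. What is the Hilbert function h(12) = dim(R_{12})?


For R = k[x_1,...,x_n]/(f) with f homogeneous of degree e:
The Hilbert series is (1 - t^e)/(1 - t)^n.
So h(d) = C(d+n-1, n-1) - C(d-e+n-1, n-1) for d >= e.
With n=3, e=4, d=12:
C(12+3-1, 3-1) = C(14, 2) = 91
C(12-4+3-1, 3-1) = C(10, 2) = 45
h(12) = 91 - 45 = 46

46


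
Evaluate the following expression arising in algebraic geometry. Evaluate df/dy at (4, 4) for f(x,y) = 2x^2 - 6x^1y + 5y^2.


df/dy = (-6)*x^1 + 2*5*y^1
At (4,4): (-6)*4^1 + 2*5*4^1
= -24 + 40
= 16

16


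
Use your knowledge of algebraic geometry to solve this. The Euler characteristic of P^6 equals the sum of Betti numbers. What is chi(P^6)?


The complex projective space P^6 has one cell in each even real dimension 0, 2, ..., 12.
The cohomology groups are H^{2k}(P^6) = Z for k = 0,...,6, and 0 otherwise.
Euler characteristic = sum of Betti numbers = 1 per even-dimensional cohomology group.
chi(P^6) = 6 + 1 = 7

7


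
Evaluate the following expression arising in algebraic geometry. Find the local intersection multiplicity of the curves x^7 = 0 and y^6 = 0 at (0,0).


The intersection multiplicity of V(x^a) and V(y^b) at the origin is:
I(O; V(x^7), V(y^6)) = dim_k(k[x,y]/(x^7, y^6))
A basis for k[x,y]/(x^7, y^6) is the set of monomials x^i * y^j
where 0 <= i < 7 and 0 <= j < 6.
The number of such monomials is 7 * 6 = 42

42


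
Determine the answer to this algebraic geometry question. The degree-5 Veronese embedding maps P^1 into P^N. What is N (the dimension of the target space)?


The Veronese embedding v_d: P^n -> P^N maps each point to all
degree-d monomials in n+1 homogeneous coordinates.
N = C(n+d, d) - 1
N = C(1+5, 5) - 1
N = C(6, 5) - 1
C(6, 5) = 6
N = 6 - 1 = 5

5


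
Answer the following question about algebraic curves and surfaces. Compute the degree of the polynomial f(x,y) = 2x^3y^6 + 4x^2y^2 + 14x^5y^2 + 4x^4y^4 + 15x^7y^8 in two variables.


Examine each term for its total degree (sum of exponents).
  Term '2x^3y^6' has total degree 3+6 = 9.
  Term '4x^2y^2' has total degree 2+2 = 4.
  Term '14x^5y^2' has total degree 5+2 = 7.
  Term '4x^4y^4' has total degree 4+4 = 8.
  Term '15x^7y^8' has total degree 7+8 = 15.
The maximum total degree among all terms is 15.

15


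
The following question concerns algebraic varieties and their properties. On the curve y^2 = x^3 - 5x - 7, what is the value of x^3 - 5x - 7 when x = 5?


Compute x^3 - 5x - 7 at x = 5:
x^3 = 5^3 = 125
(-5)*x = (-5)*5 = -25
Sum: 125 - 25 - 7 = 93

93


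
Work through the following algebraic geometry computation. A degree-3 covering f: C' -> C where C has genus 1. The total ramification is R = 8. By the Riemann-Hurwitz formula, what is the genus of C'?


Riemann-Hurwitz formula: 2g' - 2 = d(2g - 2) + R
Given: d = 3, g = 1, R = 8
2g' - 2 = 3*(2*1 - 2) + 8
2g' - 2 = 3*0 + 8
2g' - 2 = 0 + 8 = 8
2g' = 10
g' = 5

5


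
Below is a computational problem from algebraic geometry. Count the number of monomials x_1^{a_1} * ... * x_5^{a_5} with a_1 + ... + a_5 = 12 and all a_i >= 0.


The number of degree-12 monomials in 5 variables is C(d+n-1, n-1).
= C(12+5-1, 5-1) = C(16, 4)
= 1820

1820


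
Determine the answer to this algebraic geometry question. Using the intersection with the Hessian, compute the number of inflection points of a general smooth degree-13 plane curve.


For a general smooth plane curve C of degree d, the inflection points are
the intersection of C with its Hessian curve, which has degree 3(d-2).
By Bezout, the total intersection number is d * 3(d-2) = 13 * 33 = 429.
For a general curve every flex is ordinary, so each contributes
multiplicity 1 to C·Hess(C), and the number of distinct inflection
points is 3d(d-2).
Inflection points = 3*13*(13-2) = 3*13*11 = 429

429


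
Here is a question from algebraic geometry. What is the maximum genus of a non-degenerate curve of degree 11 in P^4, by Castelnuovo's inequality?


Castelnuovo's bound: write d - 1 = m(r-1) + epsilon with 0 <= epsilon < r-1.
d - 1 = 11 - 1 = 10
r - 1 = 4 - 1 = 3
10 = 3*3 + 1, so m = 3, epsilon = 1
pi(d, r) = m(m-1)(r-1)/2 + m*epsilon
= 3*2*3/2 + 3*1
= 18/2 + 3
= 9 + 3 = 12

12


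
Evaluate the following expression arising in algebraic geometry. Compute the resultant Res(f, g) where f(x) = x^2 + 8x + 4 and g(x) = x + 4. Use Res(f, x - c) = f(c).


For Res(f, x - c), we evaluate f at x = c.
f(-4) = (-4)^2 + 8*(-4) + 4
= 16 - 32 + 4
= -16 + 4 = -12
Res(f, g) = -12

-12


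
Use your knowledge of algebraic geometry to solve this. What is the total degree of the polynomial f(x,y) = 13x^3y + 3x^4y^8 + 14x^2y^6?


Examine each term for its total degree (sum of exponents).
  Term '13x^3y' has total degree 3+1 = 4.
  Term '3x^4y^8' has total degree 4+8 = 12.
  Term '14x^2y^6' has total degree 2+6 = 8.
The maximum total degree among all terms is 12.

12


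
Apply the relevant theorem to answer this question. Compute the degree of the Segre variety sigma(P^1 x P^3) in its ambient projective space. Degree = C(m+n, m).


The degree of the Segre variety P^1 x P^3 is C(m+n, m).
= C(4, 1)
= 4

4


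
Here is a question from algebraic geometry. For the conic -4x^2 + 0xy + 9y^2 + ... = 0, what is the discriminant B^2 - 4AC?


The discriminant of a conic Ax^2 + Bxy + Cy^2 + ... = 0 is B^2 - 4AC.
B^2 = 0^2 = 0
4AC = 4*(-4)*9 = -144
Discriminant = 0 + 144 = 144

144


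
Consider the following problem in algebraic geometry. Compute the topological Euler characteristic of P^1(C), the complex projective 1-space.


The complex projective space P^1 has one cell in each even real dimension 0, 2, ..., 2.
The cohomology groups are H^{2k}(P^1) = Z for k = 0,...,1, and 0 otherwise.
Euler characteristic = sum of Betti numbers = 1 per even-dimensional cohomology group.
chi(P^1) = 1 + 1 = 2

2


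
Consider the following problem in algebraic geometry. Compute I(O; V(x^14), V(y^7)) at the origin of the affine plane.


The intersection multiplicity of V(x^a) and V(y^b) at the origin is:
I(O; V(x^14), V(y^7)) = dim_k(k[x,y]/(x^14, y^7))
A basis for k[x,y]/(x^14, y^7) is the set of monomials x^i * y^j
where 0 <= i < 14 and 0 <= j < 7.
The number of such monomials is 14 * 7 = 98

98


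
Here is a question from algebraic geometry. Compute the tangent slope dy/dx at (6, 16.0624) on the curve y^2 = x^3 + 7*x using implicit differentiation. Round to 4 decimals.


Using implicit differentiation of y^2 = x^3 + 7*x:
2y * dy/dx = 3x^2 + 7
dy/dx = (3x^2 + 7)/(2y)
Numerator: 3*6^2 + 7 = 115
Denominator: 2*16.0624 = 32.1248
dy/dx = 115/32.1248 = 3.5798

3.5798


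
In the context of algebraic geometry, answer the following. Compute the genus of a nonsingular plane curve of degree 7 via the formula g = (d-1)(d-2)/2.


Using the genus formula for smooth plane curves:
g = (d-1)(d-2)/2
g = (7-1)(7-2)/2
g = 6*5/2
g = 30/2 = 15

15


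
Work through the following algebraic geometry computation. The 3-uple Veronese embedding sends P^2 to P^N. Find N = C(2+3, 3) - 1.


The Veronese embedding v_d: P^n -> P^N maps each point to all
degree-d monomials in n+1 homogeneous coordinates.
N = C(n+d, d) - 1
N = C(2+3, 3) - 1
N = C(5, 3) - 1
C(5, 3) = 10
N = 10 - 1 = 9

9


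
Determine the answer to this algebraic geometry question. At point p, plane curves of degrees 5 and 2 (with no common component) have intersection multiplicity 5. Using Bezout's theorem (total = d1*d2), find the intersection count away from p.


By Bezout's theorem, the total intersection number is d1 * d2.
Total = 5 * 2 = 10
Intersection multiplicity at p = 5
Remaining intersections = 10 - 5 = 5

5


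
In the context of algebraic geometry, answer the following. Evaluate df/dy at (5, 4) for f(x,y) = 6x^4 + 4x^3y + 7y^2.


df/dy = 4*x^3 + 2*7*y^1
At (5,4): 4*5^3 + 2*7*4^1
= 500 + 56
= 556

556


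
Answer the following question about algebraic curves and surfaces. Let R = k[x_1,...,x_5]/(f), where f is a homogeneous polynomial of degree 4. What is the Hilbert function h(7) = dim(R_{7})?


For R = k[x_1,...,x_n]/(f) with f homogeneous of degree e:
The Hilbert series is (1 - t^e)/(1 - t)^n.
So h(d) = C(d+n-1, n-1) - C(d-e+n-1, n-1) for d >= e.
With n=5, e=4, d=7:
C(7+5-1, 5-1) = C(11, 4) = 330
C(7-4+5-1, 5-1) = C(7, 4) = 35
h(7) = 330 - 35 = 295

295


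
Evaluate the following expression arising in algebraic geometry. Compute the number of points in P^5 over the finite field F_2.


P^5(F_2) has (q^(n+1) - 1)/(q - 1) points.
= 2^5 + 2^4 + 2^3 + 2^2 + 2^1 + 2^0
= 32 + 16 + 8 + 4 + 2 + 1
= 63

63


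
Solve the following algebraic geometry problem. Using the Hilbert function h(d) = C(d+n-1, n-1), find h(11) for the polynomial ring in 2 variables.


The Hilbert function for the polynomial ring in 2 variables is:
h(d) = C(d+n-1, n-1)
h(11) = C(11+2-1, 2-1) = C(12, 1)
= 12! / (1! * 11!)
= 12

12


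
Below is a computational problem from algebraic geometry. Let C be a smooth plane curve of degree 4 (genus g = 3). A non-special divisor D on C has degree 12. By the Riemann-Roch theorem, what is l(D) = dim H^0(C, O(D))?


First, compute the genus of a smooth plane curve of degree 4:
g = (d-1)(d-2)/2 = (4-1)(4-2)/2 = 3
For a non-special divisor D (i.e., h^1(D) = 0), Riemann-Roch gives:
l(D) = deg(D) - g + 1
Since deg(D) = 12 >= 2g - 1 = 5, D is non-special.
l(D) = 12 - 3 + 1 = 10

10


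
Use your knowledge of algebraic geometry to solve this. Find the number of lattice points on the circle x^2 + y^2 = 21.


Systematically check integer values of x where x^2 <= 21.
For each valid x, check if 21 - x^2 is a perfect square.
Total integer solutions found: 0

0


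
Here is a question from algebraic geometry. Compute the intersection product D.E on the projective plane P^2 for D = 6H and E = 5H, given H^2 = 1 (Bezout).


Using bilinearity of the intersection pairing on the projective plane P^2:
(aH).(bH) = ab * (H.H)
We have H^2 = 1 (Bezout).
D.E = (6H).(5H) = 6*5*1
= 30*1
= 30

30


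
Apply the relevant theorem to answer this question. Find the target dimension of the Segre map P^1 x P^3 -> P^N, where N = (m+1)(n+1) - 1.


The Segre embedding maps P^m x P^n into P^N via
all products of coordinates from each factor.
N = (m+1)(n+1) - 1
N = (1+1)(3+1) - 1
N = 2*4 - 1
N = 8 - 1 = 7

7


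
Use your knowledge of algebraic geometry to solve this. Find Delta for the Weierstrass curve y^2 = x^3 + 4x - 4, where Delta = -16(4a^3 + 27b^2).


Compute each component:
4a^3 = 4*4^3 = 4*64 = 256
27b^2 = 27*(-4)^2 = 27*16 = 432
4a^3 + 27b^2 = 256 + 432 = 688
Delta = -16*688 = -11008

-11008


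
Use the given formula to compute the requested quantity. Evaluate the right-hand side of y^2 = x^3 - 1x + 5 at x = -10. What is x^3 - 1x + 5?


Compute x^3 - 1x + 5 at x = -10:
x^3 = (-10)^3 = -1000
(-1)*x = (-1)*(-10) = 10
Sum: -1000 + 10 + 5 = -985

-985


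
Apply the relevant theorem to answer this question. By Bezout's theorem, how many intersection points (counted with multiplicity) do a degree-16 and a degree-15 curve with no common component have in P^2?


Bezout's theorem states the intersection count equals the product of degrees.
Intersection count = 16 * 15 = 240

240


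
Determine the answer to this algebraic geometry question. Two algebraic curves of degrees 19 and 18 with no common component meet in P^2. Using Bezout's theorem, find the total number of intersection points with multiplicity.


Bezout's theorem states the intersection count equals the product of degrees.
Intersection count = 19 * 18 = 342

342


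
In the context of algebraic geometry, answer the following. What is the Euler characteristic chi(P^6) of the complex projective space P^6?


The complex projective space P^6 has one cell in each even real dimension 0, 2, ..., 12.
The cohomology groups are H^{2k}(P^6) = Z for k = 0,...,6, and 0 otherwise.
Euler characteristic = sum of Betti numbers = 1 per even-dimensional cohomology group.
chi(P^6) = 6 + 1 = 7

7


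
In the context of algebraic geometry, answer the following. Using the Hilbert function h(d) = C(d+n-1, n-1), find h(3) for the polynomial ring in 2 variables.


The Hilbert function for the polynomial ring in 2 variables is:
h(d) = C(d+n-1, n-1)
h(3) = C(3+2-1, 2-1) = C(4, 1)
= 4! / (1! * 3!)
= 4

4


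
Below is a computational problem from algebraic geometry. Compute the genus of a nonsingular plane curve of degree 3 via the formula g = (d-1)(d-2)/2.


Using the genus formula for smooth plane curves:
g = (d-1)(d-2)/2
g = (3-1)(3-2)/2
g = 2*1/2
g = 2/2 = 1

1


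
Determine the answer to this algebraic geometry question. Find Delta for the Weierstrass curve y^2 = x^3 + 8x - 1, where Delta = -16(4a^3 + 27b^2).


Compute each component:
4a^3 = 4*8^3 = 4*512 = 2048
27b^2 = 27*(-1)^2 = 27*1 = 27
4a^3 + 27b^2 = 2048 + 27 = 2075
Delta = -16*2075 = -33200

-33200


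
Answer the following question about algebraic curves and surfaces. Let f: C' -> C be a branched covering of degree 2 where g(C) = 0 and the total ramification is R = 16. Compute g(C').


Riemann-Hurwitz formula: 2g' - 2 = d(2g - 2) + R
Given: d = 2, g = 0, R = 16
2g' - 2 = 2*(2*0 - 2) + 16
2g' - 2 = 2*(-2) + 16
2g' - 2 = -4 + 16 = 12
2g' = 14
g' = 7

7


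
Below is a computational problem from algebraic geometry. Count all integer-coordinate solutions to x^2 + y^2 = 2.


Systematically check integer values of x where x^2 <= 2.
For each valid x, check if 2 - x^2 is a perfect square.
x=1: 2 - 1 = 1, sqrt = 1 (valid)
Total integer solutions found: 4

4


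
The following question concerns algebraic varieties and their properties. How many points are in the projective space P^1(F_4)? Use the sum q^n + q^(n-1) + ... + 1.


P^1(F_4) has (q^(n+1) - 1)/(q - 1) points.
= 4^1 + 4^0
= 4 + 1
= 5

5


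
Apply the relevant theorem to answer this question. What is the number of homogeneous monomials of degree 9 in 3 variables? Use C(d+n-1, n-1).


The number of degree-9 monomials in 3 variables is C(d+n-1, n-1).
= C(9+3-1, 3-1) = C(11, 2)
= 55

55


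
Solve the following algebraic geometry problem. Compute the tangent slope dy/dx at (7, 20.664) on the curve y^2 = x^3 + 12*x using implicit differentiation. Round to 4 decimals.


Using implicit differentiation of y^2 = x^3 + 12*x:
2y * dy/dx = 3x^2 + 12
dy/dx = (3x^2 + 12)/(2y)
Numerator: 3*7^2 + 12 = 159
Denominator: 2*20.664 = 41.328
dy/dx = 159/41.328 = 3.8473

3.8473


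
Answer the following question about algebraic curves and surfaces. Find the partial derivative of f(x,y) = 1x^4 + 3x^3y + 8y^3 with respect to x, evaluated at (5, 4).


df/dx = 4*1*x^3 + 3*3*x^2*y
At (5,4): 4*1*5^3 + 3*3*5^2*4
= 500 + 900
= 1400

1400


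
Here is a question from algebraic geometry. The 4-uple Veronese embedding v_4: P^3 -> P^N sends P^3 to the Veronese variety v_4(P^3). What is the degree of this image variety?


The Veronese variety v_4(P^3) has degree d^r.
d^r = 4^3 = 64

64


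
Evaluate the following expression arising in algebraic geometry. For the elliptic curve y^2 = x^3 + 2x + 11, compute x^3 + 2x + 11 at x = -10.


Compute x^3 + 2x + 11 at x = -10:
x^3 = (-10)^3 = -1000
2*x = 2*(-10) = -20
Sum: -1000 - 20 + 11 = -1009

-1009


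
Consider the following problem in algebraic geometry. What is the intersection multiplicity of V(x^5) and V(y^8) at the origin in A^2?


The intersection multiplicity of V(x^a) and V(y^b) at the origin is:
I(O; V(x^5), V(y^8)) = dim_k(k[x,y]/(x^5, y^8))
A basis for k[x,y]/(x^5, y^8) is the set of monomials x^i * y^j
where 0 <= i < 5 and 0 <= j < 8.
The number of such monomials is 5 * 8 = 40

40


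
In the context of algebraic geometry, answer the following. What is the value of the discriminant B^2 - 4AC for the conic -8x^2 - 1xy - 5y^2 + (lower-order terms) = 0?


The discriminant of a conic Ax^2 + Bxy + Cy^2 + ... = 0 is B^2 - 4AC.
B^2 = (-1)^2 = 1
4AC = 4*(-8)*(-5) = 160
Discriminant = 1 - 160 = -159

-159


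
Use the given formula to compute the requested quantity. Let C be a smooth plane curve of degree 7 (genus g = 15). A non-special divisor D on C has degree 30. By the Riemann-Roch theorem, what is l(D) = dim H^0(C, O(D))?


First, compute the genus of a smooth plane curve of degree 7:
g = (d-1)(d-2)/2 = (7-1)(7-2)/2 = 15
For a non-special divisor D (i.e., h^1(D) = 0), Riemann-Roch gives:
l(D) = deg(D) - g + 1
Since deg(D) = 30 >= 2g - 1 = 29, D is non-special.
l(D) = 30 - 15 + 1 = 16

16


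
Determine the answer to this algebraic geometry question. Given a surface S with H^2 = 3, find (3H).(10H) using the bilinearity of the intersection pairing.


Using bilinearity of the intersection pairing on a surface S:
(aH).(bH) = ab * (H.H)
We have H^2 = 3.
D.E = (3H).(10H) = 3*10*3
= 30*3
= 90

90


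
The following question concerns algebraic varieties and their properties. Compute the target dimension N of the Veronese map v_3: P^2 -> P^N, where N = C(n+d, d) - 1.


The Veronese embedding v_d: P^n -> P^N maps each point to all
degree-d monomials in n+1 homogeneous coordinates.
N = C(n+d, d) - 1
N = C(2+3, 3) - 1
N = C(5, 3) - 1
C(5, 3) = 10
N = 10 - 1 = 9

9


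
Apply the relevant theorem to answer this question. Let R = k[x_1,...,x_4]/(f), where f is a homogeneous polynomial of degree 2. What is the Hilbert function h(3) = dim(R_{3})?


For R = k[x_1,...,x_n]/(f) with f homogeneous of degree e:
The Hilbert series is (1 - t^e)/(1 - t)^n.
So h(d) = C(d+n-1, n-1) - C(d-e+n-1, n-1) for d >= e.
With n=4, e=2, d=3:
C(3+4-1, 4-1) = C(6, 3) = 20
C(3-2+4-1, 4-1) = C(4, 3) = 4
h(3) = 20 - 4 = 16

16


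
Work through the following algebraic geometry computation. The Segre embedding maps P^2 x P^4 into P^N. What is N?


The Segre embedding maps P^m x P^n into P^N via
all products of coordinates from each factor.
N = (m+1)(n+1) - 1
N = (2+1)(4+1) - 1
N = 3*5 - 1
N = 15 - 1 = 14

14


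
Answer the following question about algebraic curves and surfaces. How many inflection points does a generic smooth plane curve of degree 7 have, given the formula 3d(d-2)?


For a general smooth plane curve C of degree d, the inflection points are
the intersection of C with its Hessian curve, which has degree 3(d-2).
By Bezout, the total intersection number is d * 3(d-2) = 7 * 15 = 105.
For a general curve every flex is ordinary, so each contributes
multiplicity 1 to C·Hess(C), and the number of distinct inflection
points is 3d(d-2).
Inflection points = 3*7*(7-2) = 3*7*5 = 105

105


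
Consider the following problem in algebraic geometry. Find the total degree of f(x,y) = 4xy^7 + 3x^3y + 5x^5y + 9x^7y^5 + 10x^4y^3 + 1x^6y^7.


Examine each term for its total degree (sum of exponents).
  Term '4xy^7' has total degree 1+7 = 8.
  Term '3x^3y' has total degree 3+1 = 4.
  Term '5x^5y' has total degree 5+1 = 6.
  Term '9x^7y^5' has total degree 7+5 = 12.
  Term '10x^4y^3' has total degree 4+3 = 7.
  Term '1x^6y^7' has total degree 6+7 = 13.
The maximum total degree among all terms is 13.

13


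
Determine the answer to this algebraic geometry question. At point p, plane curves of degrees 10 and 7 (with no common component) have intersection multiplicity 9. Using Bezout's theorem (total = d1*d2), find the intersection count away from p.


By Bezout's theorem, the total intersection number is d1 * d2.
Total = 10 * 7 = 70
Intersection multiplicity at p = 9
Remaining intersections = 70 - 9 = 61

61


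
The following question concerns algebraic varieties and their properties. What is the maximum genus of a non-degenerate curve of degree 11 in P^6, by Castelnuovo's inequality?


Castelnuovo's bound: write d - 1 = m(r-1) + epsilon with 0 <= epsilon < r-1.
d - 1 = 11 - 1 = 10
r - 1 = 6 - 1 = 5
10 = 2*5 + 0, so m = 2, epsilon = 0
pi(d, r) = m(m-1)(r-1)/2 + m*epsilon
= 2*1*5/2 + 2*0
= 10/2 + 0
= 5 + 0 = 5

5


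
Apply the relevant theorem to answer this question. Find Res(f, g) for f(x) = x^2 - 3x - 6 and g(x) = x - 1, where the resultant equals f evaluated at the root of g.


For Res(f, x - c), we evaluate f at x = c.
f(1) = 1^2 - 3*1 - 6
= 1 - 3 - 6
= -2 - 6 = -8
Res(f, g) = -8

-8


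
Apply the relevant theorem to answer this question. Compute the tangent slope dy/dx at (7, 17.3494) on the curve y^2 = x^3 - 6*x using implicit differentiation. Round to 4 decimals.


Using implicit differentiation of y^2 = x^3 - 6*x:
2y * dy/dx = 3x^2 - 6
dy/dx = (3x^2 - 6)/(2y)
Numerator: 3*7^2 - 6 = 141
Denominator: 2*17.3494 = 34.6988
dy/dx = 141/34.6988 = 4.0635

4.0635


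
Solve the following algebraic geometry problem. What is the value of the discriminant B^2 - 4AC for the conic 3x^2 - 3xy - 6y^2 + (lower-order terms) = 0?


The discriminant of a conic Ax^2 + Bxy + Cy^2 + ... = 0 is B^2 - 4AC.
B^2 = (-3)^2 = 9
4AC = 4*3*(-6) = -72
Discriminant = 9 + 72 = 81

81


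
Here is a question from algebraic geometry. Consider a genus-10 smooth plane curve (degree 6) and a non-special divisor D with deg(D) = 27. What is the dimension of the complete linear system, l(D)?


First, compute the genus of a smooth plane curve of degree 6:
g = (d-1)(d-2)/2 = (6-1)(6-2)/2 = 10
For a non-special divisor D (i.e., h^1(D) = 0), Riemann-Roch gives:
l(D) = deg(D) - g + 1
Since deg(D) = 27 >= 2g - 1 = 19, D is non-special.
l(D) = 27 - 10 + 1 = 18

18


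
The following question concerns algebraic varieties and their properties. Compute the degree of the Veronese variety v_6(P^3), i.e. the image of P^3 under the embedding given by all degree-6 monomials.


The Veronese variety v_6(P^3) has degree d^r.
d^r = 6^3 = 216

216


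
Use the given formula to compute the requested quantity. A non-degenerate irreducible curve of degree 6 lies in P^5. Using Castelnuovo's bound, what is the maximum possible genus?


Castelnuovo's bound: write d - 1 = m(r-1) + epsilon with 0 <= epsilon < r-1.
d - 1 = 6 - 1 = 5
r - 1 = 5 - 1 = 4
5 = 1*4 + 1, so m = 1, epsilon = 1
pi(d, r) = m(m-1)(r-1)/2 + m*epsilon
= 1*0*4/2 + 1*1
= 0/2 + 1
= 0 + 1 = 1

1


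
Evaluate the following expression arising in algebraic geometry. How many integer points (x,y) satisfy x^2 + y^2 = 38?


Systematically check integer values of x where x^2 <= 38.
For each valid x, check if 38 - x^2 is a perfect square.
Total integer solutions found: 0

0


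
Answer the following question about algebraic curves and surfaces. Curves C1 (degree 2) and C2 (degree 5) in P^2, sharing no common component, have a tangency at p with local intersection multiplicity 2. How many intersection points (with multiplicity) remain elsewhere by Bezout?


By Bezout's theorem, the total intersection number is d1 * d2.
Total = 2 * 5 = 10
Intersection multiplicity at p = 2
Remaining intersections = 10 - 2 = 8

8
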